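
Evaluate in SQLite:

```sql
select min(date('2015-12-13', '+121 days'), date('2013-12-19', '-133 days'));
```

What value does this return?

date('2015-12-13', '+121 days') → 2016-04-12.
date('2013-12-19', '-133 days') → 2013-08-08.
Earlier of the two is 2013-08-08.

2013-08-08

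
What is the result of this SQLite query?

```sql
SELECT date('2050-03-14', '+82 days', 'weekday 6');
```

2050-06-04

Applying '+82 days' to 2050-03-14: counting 82 days forward gives 2050-06-04.
`weekday 6` advances to the next Saturday; 2050-06-04 is already a Saturday, so it stays at 2050-06-04.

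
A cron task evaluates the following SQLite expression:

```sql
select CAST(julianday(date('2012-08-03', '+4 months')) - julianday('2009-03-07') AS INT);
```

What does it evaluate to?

1367

Adding +4 months to 2012-08-03 gives 2012-12-03.
24 days remain in March 2009 after the 7th (31 − 7).
Full months from April 2009 through November 2012 contribute their day counts.
Then 3 days into December 2012.
Total: 24 + 30 + 31 + 30 + 31 + 31 + 30 + 31 + 30 + 31 + 31 + 28 + 31 + 30 + 31 + 30 + 31 + 31 + 30 + 31 + 30 + 31 + 31 + 28 + 31 + 30 + 31 + 30 + 31 + 31 + 30 + 31 + 30 + 31 + 31 + 29 + 31 + 30 + 31 + 30 + 31 + 31 + 30 + 31 + 30 + 3 = 1367.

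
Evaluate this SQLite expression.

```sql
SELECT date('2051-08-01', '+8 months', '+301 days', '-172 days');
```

Adding +8 months to 2051-08-01 gives 2052-04-01.
Applying '+301 days' to 2052-04-01: counting 301 days forward gives 2053-01-27.
Applying '-172 days' to 2053-01-27: counting 172 days back gives 2052-08-08.

2052-08-08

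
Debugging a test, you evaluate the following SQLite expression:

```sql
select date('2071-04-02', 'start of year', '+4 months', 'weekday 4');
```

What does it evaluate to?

2071-05-07

`start of year` rewinds 2071-04-02 to 2071-01-01.
Adding +4 months to 2071-01-01 gives 2071-05-01.
`weekday 4` advances to the next Thursday; 2071-05-01 is a Friday, so it moves forward to 2071-05-07.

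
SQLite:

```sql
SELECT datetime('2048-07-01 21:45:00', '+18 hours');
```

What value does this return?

2048-07-02 15:45:00

+18 hours from 2048-07-01 21:45:00 is 2048-07-02 15:45:00 (crosses midnight).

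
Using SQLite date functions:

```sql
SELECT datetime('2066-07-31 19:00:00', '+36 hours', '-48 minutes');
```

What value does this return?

2066-08-02 06:12:00

+36 hours from 2066-07-31 19:00:00 is 2066-08-02 07:00:00 (crosses midnight).
-48 minutes from 2066-08-02 07:00:00 is 2066-08-02 06:12:00.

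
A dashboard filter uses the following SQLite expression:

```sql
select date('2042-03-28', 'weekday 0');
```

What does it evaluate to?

2042-03-30

`weekday 0` advances to the next Sunday; 2042-03-28 is a Friday, so it moves forward to 2042-03-30.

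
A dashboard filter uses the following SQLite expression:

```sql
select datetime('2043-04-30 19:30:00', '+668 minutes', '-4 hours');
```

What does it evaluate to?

2043-05-01 02:38:00

668 minutes = 11h 8m; +668 minutes from 2043-04-30 19:30:00 is 2043-05-01 06:38:00 (crosses midnight).
-4 hours from 2043-05-01 06:38:00 is 2043-05-01 02:38:00.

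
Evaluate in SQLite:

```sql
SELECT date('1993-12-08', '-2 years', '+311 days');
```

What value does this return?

1992-10-14

Adding -2 years to 1993-12-08 gives 1991-12-08.
Applying '+311 days' to 1991-12-08: counting 311 days forward gives 1992-10-14.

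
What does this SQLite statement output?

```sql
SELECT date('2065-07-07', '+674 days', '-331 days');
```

Applying '+674 days' to 2065-07-07: counting 674 days forward gives 2067-05-12.
Applying '-331 days' to 2067-05-12: counting 331 days back gives 2066-06-15.

2066-06-15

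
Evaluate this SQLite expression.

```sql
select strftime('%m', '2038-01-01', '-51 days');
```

First apply '-51 days': 2038-01-01 → 2037-11-11.
`%m` extracts the 2-digit month (01-12): 11.

11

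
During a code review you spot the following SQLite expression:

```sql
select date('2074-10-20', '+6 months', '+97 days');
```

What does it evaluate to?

2075-07-26

Adding +6 months to 2074-10-20 gives 2075-04-20.
Applying '+97 days' to 2075-04-20: counting 97 days forward gives 2075-07-26.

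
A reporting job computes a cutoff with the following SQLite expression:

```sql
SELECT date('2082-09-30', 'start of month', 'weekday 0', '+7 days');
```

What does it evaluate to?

`start of month` rewinds 2082-09-30 to 2082-09-01.
`weekday 0` advances to the next Sunday; 2082-09-01 is a Tuesday, so it moves forward to 2082-09-06.
Advancing 7 more days within September lands on 2082-09-13.

2082-09-13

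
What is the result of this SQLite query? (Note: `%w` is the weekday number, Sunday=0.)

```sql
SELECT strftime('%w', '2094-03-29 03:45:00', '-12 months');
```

0

First apply '-12 months': 2094-03-29 03:45:00 → 2093-03-29 03:45:00.
2093-03-29 is a Sunday; with Sunday=0 that is 0.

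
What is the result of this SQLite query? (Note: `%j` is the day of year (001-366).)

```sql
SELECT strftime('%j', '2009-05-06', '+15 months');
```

First apply '+15 months': 2009-05-06 → 2010-08-06.
Day-of-year for 2010-08-06: days since 2010-01-01 inclusive = 218, zero-padded to 218.

218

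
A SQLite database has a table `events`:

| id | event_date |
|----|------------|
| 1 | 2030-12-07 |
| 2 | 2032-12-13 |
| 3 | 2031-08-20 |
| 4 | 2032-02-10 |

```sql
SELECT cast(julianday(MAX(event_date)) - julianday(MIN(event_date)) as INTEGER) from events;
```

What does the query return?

MIN = 2030-12-07, MAX = 2032-12-13.
24 days remain in December 2030 after the 7th (31 − 7).
Full months from January 2031 through November 2032 contribute their day counts.
Then 13 days into December 2032.
Total: 24 + 31 + 28 + 31 + 30 + 31 + 30 + 31 + 31 + 30 + 31 + 30 + 31 + 31 + 29 + 31 + 30 + 31 + 30 + 31 + 31 + 30 + 31 + 30 + 13 = 737.

737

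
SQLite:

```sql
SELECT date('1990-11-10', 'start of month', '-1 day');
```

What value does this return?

`start of month` rewinds 1990-11-10 to 1990-11-01.
Going back 1 day from 1990-11-01 reaches 1990-10-31 (last day of October, 31 days).

1990-10-31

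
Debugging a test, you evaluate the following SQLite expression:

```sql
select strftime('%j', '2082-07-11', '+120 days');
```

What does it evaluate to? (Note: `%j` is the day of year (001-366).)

First apply '+120 days': 2082-07-11 → 2082-11-08.
Day-of-year for 2082-11-08: days since 2082-01-01 inclusive = 312, zero-padded to 312.

312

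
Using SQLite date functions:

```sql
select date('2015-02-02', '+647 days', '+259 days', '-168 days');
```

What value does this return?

2017-02-09

Applying '+647 days' to 2015-02-02: counting 647 days forward gives 2016-11-10.
Applying '+259 days' to 2016-11-10: counting 259 days forward gives 2017-07-27.
Applying '-168 days' to 2017-07-27: counting 168 days back gives 2017-02-09.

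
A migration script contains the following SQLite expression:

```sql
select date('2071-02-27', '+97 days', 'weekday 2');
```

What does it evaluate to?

Applying '+97 days' to 2071-02-27: counting 97 days forward gives 2071-06-04.
`weekday 2` advances to the next Tuesday; 2071-06-04 is a Thursday, so it moves forward to 2071-06-09.

2071-06-09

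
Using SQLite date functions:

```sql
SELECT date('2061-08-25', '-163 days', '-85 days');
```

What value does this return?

2060-12-20

Applying '-163 days' to 2061-08-25: counting 163 days back gives 2061-03-15.
Applying '-85 days' to 2061-03-15: counting 85 days back gives 2060-12-20.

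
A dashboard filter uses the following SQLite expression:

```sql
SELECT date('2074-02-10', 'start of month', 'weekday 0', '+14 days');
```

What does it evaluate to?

`start of month` rewinds 2074-02-10 to 2074-02-01.
`weekday 0` advances to the next Sunday; 2074-02-01 is a Thursday, so it moves forward to 2074-02-04.
Advancing 14 more days within February lands on 2074-02-18.

2074-02-18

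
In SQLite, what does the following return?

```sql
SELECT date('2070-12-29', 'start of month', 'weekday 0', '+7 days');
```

2070-12-14

`start of month` rewinds 2070-12-29 to 2070-12-01.
`weekday 0` advances to the next Sunday; 2070-12-01 is a Monday, so it moves forward to 2070-12-07.
Advancing 7 more days within December lands on 2070-12-14.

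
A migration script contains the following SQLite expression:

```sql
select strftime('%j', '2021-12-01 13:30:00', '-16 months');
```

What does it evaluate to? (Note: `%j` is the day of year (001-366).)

First apply '-16 months': 2021-12-01 13:30:00 → 2020-08-01 13:30:00.
Day-of-year for 2020-08-01: days since 2020-01-01 inclusive = 214, zero-padded to 214.

214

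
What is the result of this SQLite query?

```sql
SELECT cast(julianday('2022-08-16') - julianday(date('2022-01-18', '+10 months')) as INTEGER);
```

-94

Adding +10 months to 2022-01-18 gives 2022-11-18.
15 days remain in August 2022 after the 16th (31 − 16).
September 2022: 30 days.
October 2022: 31 days.
Then 18 days into November 2022.
Total: 15 + 30 + 31 + 18 = 94.
The subtraction is earlier − later, so the result is −94 → -94.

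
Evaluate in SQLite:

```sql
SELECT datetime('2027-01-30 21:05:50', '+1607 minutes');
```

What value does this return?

1607 minutes = 26h 47m; +1607 minutes from 2027-01-30 21:05:50 is 2027-01-31 23:52:50 (crosses midnight).

2027-01-31 23:52:50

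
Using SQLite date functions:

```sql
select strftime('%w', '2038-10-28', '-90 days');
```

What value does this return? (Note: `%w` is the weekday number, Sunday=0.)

5

First apply '-90 days': 2038-10-28 → 2038-07-30.
2038-07-30 is a Friday; with Sunday=0 that is 5.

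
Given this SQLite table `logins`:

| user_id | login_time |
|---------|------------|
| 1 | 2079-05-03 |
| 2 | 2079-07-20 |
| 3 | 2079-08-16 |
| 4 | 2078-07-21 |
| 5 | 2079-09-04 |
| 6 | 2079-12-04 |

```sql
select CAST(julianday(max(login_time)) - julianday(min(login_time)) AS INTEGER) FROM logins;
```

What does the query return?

501

MIN = 2078-07-21, MAX = 2079-12-04.
10 days remain in July 2078 after the 21st (31 − 21).
Full months from August 2078 through November 2079 contribute their day counts.
Then 4 days into December 2079.
Total: 10 + 31 + 30 + 31 + 30 + 31 + 31 + 28 + 31 + 30 + 31 + 30 + 31 + 31 + 30 + 31 + 30 + 4 = 501.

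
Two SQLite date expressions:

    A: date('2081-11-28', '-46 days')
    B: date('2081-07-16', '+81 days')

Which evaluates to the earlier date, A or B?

A = 2081-10-13.
B = 2081-10-05.
B is earlier.

B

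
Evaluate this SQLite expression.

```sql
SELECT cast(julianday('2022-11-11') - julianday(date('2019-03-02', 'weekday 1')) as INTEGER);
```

1348

`weekday 1` advances to the next Monday; 2019-03-02 is a Saturday, so it moves forward to 2019-03-04.
27 days remain in March 2019 after the 4th (31 − 4).
Full months from April 2019 through October 2022 contribute their day counts.
Then 11 days into November 2022.
Total: 27 + 30 + 31 + 30 + 31 + 31 + 30 + 31 + 30 + 31 + 31 + 29 + 31 + 30 + 31 + 30 + 31 + 31 + 30 + 31 + 30 + 31 + 31 + 28 + 31 + 30 + 31 + 30 + 31 + 31 + 30 + 31 + 30 + 31 + 31 + 28 + 31 + 30 + 31 + 30 + 31 + 31 + 30 + 31 + 11 = 1348.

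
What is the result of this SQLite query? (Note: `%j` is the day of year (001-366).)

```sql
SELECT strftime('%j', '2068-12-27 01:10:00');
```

Day-of-year for 2068-12-27: days since 2068-01-01 inclusive = 362, zero-padded to 362.

362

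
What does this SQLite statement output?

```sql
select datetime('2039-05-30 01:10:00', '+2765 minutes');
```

2039-05-31 23:15:00

2765 minutes = 46h 5m; +2765 minutes from 2039-05-30 01:10:00 is 2039-05-31 23:15:00 (crosses midnight).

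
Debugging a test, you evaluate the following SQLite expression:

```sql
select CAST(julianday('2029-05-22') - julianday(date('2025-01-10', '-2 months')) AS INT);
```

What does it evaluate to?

1654

Adding -2 months to 2025-01-10 gives 2024-11-10.
20 days remain in November 2024 after the 10th (30 − 10).
Full months from December 2024 through April 2029 contribute their day counts.
Then 22 days into May 2029.
Total: 20 + 31 + 31 + 28 + 31 + 30 + 31 + 30 + 31 + 31 + 30 + 31 + 30 + 31 + 31 + 28 + 31 + 30 + 31 + 30 + 31 + 31 + 30 + 31 + 30 + 31 + 31 + 28 + 31 + 30 + 31 + 30 + 31 + 31 + 30 + 31 + 30 + 31 + 31 + 29 + 31 + 30 + 31 + 30 + 31 + 31 + 30 + 31 + 30 + 31 + 31 + 28 + 31 + 30 + 22 = 1654.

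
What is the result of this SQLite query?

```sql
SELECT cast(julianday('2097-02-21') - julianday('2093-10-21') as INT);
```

1219

10 days remain in October 2093 after the 21st (31 − 21).
Full months from November 2093 through January 2097 contribute their day counts.
Then 21 days into February 2097.
Total: 10 + 30 + 31 + 31 + 28 + 31 + 30 + 31 + 30 + 31 + 31 + 30 + 31 + 30 + 31 + 31 + 28 + 31 + 30 + 31 + 30 + 31 + 31 + 30 + 31 + 30 + 31 + 31 + 29 + 31 + 30 + 31 + 30 + 31 + 31 + 30 + 31 + 30 + 31 + 31 + 21 = 1219.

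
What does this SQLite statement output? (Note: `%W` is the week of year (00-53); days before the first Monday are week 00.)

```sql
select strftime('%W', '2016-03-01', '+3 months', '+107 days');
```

First apply '+3 months', '+107 days': 2016-03-01 → 2016-09-16.
2016-09-16 is a Friday. SQLite's %W counts Mondays since the year started; the result is 37.

37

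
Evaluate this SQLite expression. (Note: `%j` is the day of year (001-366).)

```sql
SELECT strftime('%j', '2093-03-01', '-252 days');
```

First apply '-252 days': 2093-03-01 → 2092-06-22.
Day-of-year for 2092-06-22: days since 2092-01-01 inclusive = 174, zero-padded to 174.

174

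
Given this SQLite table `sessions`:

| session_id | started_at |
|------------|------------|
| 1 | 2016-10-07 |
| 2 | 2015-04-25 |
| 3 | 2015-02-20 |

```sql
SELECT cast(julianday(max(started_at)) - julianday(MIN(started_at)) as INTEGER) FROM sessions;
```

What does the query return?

595

MIN = 2015-02-20, MAX = 2016-10-07.
8 days remain in February 2015 after the 20th (28 − 20).
Full months from March 2015 through September 2016 contribute their day counts.
Then 7 days into October 2016.
Total: 8 + 31 + 30 + 31 + 30 + 31 + 31 + 30 + 31 + 30 + 31 + 31 + 29 + 31 + 30 + 31 + 30 + 31 + 31 + 30 + 7 = 595.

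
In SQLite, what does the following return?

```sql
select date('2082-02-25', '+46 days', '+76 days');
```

Applying '+46 days' to 2082-02-25: counting 46 days forward gives 2082-04-12.
Applying '+76 days' to 2082-04-12: counting 76 days forward gives 2082-06-27.

2082-06-27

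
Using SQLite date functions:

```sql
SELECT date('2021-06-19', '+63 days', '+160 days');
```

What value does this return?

Applying '+63 days' to 2021-06-19: counting 63 days forward gives 2021-08-21.
Applying '+160 days' to 2021-08-21: counting 160 days forward gives 2022-01-28.

2022-01-28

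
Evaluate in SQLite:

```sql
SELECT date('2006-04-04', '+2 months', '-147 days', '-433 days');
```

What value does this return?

Adding +2 months to 2006-04-04 gives 2006-06-04.
Applying '-147 days' to 2006-06-04: counting 147 days back gives 2006-01-08.
Applying '-433 days' to 2006-01-08: counting 433 days back gives 2004-11-01.

2004-11-01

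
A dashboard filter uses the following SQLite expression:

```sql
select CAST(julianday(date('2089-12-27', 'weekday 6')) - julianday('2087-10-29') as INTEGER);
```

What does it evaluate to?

`weekday 6` advances to the next Saturday; 2089-12-27 is a Tuesday, so it moves forward to 2089-12-31.
2 days remain in October 2087 after the 29th (31 − 29).
Full months from November 2087 through November 2089 contribute their day counts.
Then 31 days into December 2089.
Total: 2 + 30 + 31 + 31 + 29 + 31 + 30 + 31 + 30 + 31 + 31 + 30 + 31 + 30 + 31 + 31 + 28 + 31 + 30 + 31 + 30 + 31 + 31 + 30 + 31 + 30 + 31 = 794.

794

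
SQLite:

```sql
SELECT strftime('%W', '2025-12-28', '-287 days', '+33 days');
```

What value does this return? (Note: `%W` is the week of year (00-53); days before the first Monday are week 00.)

15

First apply '-287 days', '+33 days': 2025-12-28 → 2025-04-18.
2025-04-18 is a Friday. SQLite's %W counts Mondays since the year started; the result is 15.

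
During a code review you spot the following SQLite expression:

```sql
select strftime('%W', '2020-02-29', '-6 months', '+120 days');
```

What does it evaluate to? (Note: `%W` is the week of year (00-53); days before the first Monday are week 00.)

51

First apply '-6 months', '+120 days': 2020-02-29 → 2019-12-27.
2019-12-27 is a Friday. SQLite's %W counts Mondays since the year started; the result is 51.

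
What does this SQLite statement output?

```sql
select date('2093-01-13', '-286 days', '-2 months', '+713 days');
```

Applying '-286 days' to 2093-01-13: counting 286 days back gives 2092-04-02.
Adding -2 months to 2092-04-02 gives 2092-02-02.
Applying '+713 days' to 2092-02-02: counting 713 days forward gives 2094-01-15.

2094-01-15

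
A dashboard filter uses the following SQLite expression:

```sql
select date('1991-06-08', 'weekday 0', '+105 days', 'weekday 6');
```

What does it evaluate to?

`weekday 0` advances to the next Sunday; 1991-06-08 is a Saturday, so it moves forward to 1991-06-09.
Applying '+105 days' to 1991-06-09: counting 105 days forward gives 1991-09-22.
`weekday 6` advances to the next Saturday; 1991-09-22 is a Sunday, so it moves forward to 1991-09-28.

1991-09-28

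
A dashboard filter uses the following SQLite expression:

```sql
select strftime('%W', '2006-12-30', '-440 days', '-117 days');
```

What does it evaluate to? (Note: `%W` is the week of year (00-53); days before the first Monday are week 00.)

First apply '-440 days', '-117 days': 2006-12-30 → 2005-06-21.
2005-06-21 is a Tuesday. SQLite's %W counts Mondays since the year started; the result is 25.

25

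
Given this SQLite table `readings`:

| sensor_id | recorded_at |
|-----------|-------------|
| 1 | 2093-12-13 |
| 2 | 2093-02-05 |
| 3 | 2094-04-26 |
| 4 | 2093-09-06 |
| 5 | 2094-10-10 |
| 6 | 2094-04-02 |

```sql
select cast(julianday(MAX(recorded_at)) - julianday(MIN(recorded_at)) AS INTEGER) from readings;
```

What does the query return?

612

MIN = 2093-02-05, MAX = 2094-10-10.
23 days remain in February 2093 after the 5th (28 − 5).
Full months from March 2093 through September 2094 contribute their day counts.
Then 10 days into October 2094.
Total: 23 + 31 + 30 + 31 + 30 + 31 + 31 + 30 + 31 + 30 + 31 + 31 + 28 + 31 + 30 + 31 + 30 + 31 + 31 + 30 + 10 = 612.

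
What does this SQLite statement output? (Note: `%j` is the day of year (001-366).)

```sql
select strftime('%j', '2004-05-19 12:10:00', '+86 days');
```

First apply '+86 days': 2004-05-19 12:10:00 → 2004-08-13 12:10:00.
Day-of-year for 2004-08-13: days since 2004-01-01 inclusive = 226, zero-padded to 226.

226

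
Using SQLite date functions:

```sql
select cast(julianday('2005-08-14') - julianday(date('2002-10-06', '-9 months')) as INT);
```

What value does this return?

Adding -9 months to 2002-10-06 gives 2002-01-06.
25 days remain in January 2002 after the 6th (31 − 6).
Full months from February 2002 through July 2005 contribute their day counts.
Then 14 days into August 2005.
Total: 25 + 28 + 31 + 30 + 31 + 30 + 31 + 31 + 30 + 31 + 30 + 31 + 31 + 28 + 31 + 30 + 31 + 30 + 31 + 31 + 30 + 31 + 30 + 31 + 31 + 29 + 31 + 30 + 31 + 30 + 31 + 31 + 30 + 31 + 30 + 31 + 31 + 28 + 31 + 30 + 31 + 30 + 31 + 14 = 1316.

1316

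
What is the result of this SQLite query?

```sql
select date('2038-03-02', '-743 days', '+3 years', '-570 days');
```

2037-07-28

Applying '-743 days' to 2038-03-02: counting 743 days back gives 2036-02-18.
Adding +3 years to 2036-02-18 gives 2039-02-18.
Applying '-570 days' to 2039-02-18: counting 570 days back gives 2037-07-28.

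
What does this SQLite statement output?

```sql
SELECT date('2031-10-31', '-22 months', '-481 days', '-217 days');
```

2028-02-02

Adding -22 months to 2031-10-31 gives 2029-12-31.
Applying '-481 days' to 2029-12-31: counting 481 days back gives 2028-09-06.
Applying '-217 days' to 2028-09-06: counting 217 days back gives 2028-02-02.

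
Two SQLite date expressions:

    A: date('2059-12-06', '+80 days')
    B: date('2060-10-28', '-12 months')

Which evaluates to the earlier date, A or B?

A = 2060-02-24.
B = 2059-10-28.
B is earlier.

B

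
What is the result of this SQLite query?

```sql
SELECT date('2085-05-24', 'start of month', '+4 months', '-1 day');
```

`start of month` rewinds 2085-05-24 to 2085-05-01.
Adding +4 months to 2085-05-01 gives 2085-09-01.
Going back 1 day from 2085-09-01 reaches 2085-08-31 (last day of August, 31 days).

2085-08-31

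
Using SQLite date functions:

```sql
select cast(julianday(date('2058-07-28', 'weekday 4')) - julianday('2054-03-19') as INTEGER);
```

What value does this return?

1596

`weekday 4` advances to the next Thursday; 2058-07-28 is a Sunday, so it moves forward to 2058-08-01.
12 days remain in March 2054 after the 19th (31 − 19).
Full months from April 2054 through July 2058 contribute their day counts.
Then 1 day into August 2058.
Total: 12 + 30 + 31 + 30 + 31 + 31 + 30 + 31 + 30 + 31 + 31 + 28 + 31 + 30 + 31 + 30 + 31 + 31 + 30 + 31 + 30 + 31 + 31 + 29 + 31 + 30 + 31 + 30 + 31 + 31 + 30 + 31 + 30 + 31 + 31 + 28 + 31 + 30 + 31 + 30 + 31 + 31 + 30 + 31 + 30 + 31 + 31 + 28 + 31 + 30 + 31 + 30 + 31 + 1 = 1596.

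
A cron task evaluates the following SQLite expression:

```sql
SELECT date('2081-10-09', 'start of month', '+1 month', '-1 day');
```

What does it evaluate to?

`start of month` rewinds 2081-10-09 to 2081-10-01.
Adding +1 month to 2081-10-01 gives 2081-11-01.
Going back 1 day from 2081-11-01 reaches 2081-10-31 (last day of October, 31 days).

2081-10-31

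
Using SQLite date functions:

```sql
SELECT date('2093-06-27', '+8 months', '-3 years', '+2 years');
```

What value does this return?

Adding +8 months to 2093-06-27 gives 2094-02-27.
Adding -3 years to 2094-02-27 gives 2091-02-27.
Adding +2 years to 2091-02-27 gives 2093-02-27.

2093-02-27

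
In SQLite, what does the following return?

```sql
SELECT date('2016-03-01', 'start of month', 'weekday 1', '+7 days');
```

2016-03-14

`start of month` rewinds 2016-03-01 to 2016-03-01.
`weekday 1` advances to the next Monday; 2016-03-01 is a Tuesday, so it moves forward to 2016-03-07.
Advancing 7 more days within March lands on 2016-03-14.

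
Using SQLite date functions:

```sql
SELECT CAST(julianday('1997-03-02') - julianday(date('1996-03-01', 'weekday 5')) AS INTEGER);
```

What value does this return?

`weekday 5` advances to the next Friday; 1996-03-01 is already a Friday, so it stays at 1996-03-01.
30 days remain in March 1996 after the 1st (31 − 1).
Full months from April 1996 through February 1997 contribute their day counts.
Then 2 days into March 1997.
Total: 30 + 30 + 31 + 30 + 31 + 31 + 30 + 31 + 30 + 31 + 31 + 28 + 2 = 366.

366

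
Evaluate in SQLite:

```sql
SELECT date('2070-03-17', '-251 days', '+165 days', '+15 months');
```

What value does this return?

Applying '-251 days' to 2070-03-17: counting 251 days back gives 2069-07-09.
Applying '+165 days' to 2069-07-09: counting 165 days forward gives 2069-12-21.
Adding +15 months to 2069-12-21 gives 2071-03-21.

2071-03-21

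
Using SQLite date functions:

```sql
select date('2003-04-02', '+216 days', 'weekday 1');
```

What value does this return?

Applying '+216 days' to 2003-04-02: counting 216 days forward gives 2003-11-04.
`weekday 1` advances to the next Monday; 2003-11-04 is a Tuesday, so it moves forward to 2003-11-10.

2003-11-10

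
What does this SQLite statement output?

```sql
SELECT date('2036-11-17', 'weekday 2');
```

2036-11-18

`weekday 2` advances to the next Tuesday; 2036-11-17 is a Monday, so it moves forward to 2036-11-18.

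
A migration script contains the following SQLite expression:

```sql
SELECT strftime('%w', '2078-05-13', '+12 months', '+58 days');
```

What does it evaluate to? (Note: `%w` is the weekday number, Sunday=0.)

1

First apply '+12 months', '+58 days': 2078-05-13 → 2079-07-10.
2079-07-10 is a Monday; with Sunday=0 that is 1.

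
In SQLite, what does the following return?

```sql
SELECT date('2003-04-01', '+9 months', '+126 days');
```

Adding +9 months to 2003-04-01 gives 2004-01-01.
Applying '+126 days' to 2004-01-01: counting 126 days forward gives 2004-05-06.

2004-05-06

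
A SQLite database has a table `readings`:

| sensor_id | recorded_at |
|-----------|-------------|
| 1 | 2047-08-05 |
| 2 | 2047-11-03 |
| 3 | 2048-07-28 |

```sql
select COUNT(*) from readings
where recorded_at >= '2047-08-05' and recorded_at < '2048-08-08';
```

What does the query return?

3

Rows in [2047-08-05, 2048-08-08): 2047-08-05, 2047-11-03, 2048-07-28 → 3 rows.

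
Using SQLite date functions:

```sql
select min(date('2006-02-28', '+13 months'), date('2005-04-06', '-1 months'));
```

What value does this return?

date('2006-02-28', '+13 months') → 2007-03-28.
date('2005-04-06', '-1 months') → 2005-03-06.
Earlier of the two is 2005-03-06.

2005-03-06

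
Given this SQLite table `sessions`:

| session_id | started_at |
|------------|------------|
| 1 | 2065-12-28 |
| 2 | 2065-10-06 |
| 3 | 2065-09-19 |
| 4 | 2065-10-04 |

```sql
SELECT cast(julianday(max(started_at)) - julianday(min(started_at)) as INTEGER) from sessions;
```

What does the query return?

MIN = 2065-09-19, MAX = 2065-12-28.
11 days remain in September 2065 after the 19th (30 − 19).
October 2065: 31 days.
November 2065: 30 days.
Then 28 days into December 2065.
Total: 11 + 31 + 30 + 28 = 100.

100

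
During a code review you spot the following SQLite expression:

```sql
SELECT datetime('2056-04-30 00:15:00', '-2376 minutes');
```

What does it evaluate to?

2376 minutes = 39h 36m; -2376 minutes from 2056-04-30 00:15:00 is 2056-04-28 08:39:00 (crosses midnight).

2056-04-28 08:39:00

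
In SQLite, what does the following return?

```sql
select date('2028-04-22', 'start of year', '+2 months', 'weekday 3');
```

`start of year` rewinds 2028-04-22 to 2028-01-01.
Adding +2 months to 2028-01-01 gives 2028-03-01.
`weekday 3` advances to the next Wednesday; 2028-03-01 is already a Wednesday, so it stays at 2028-03-01.

2028-03-01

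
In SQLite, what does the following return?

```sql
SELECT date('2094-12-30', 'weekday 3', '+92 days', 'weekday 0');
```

2095-04-10

`weekday 3` advances to the next Wednesday; 2094-12-30 is a Thursday, so it moves forward to 2095-01-05.
Applying '+92 days' to 2095-01-05: counting 92 days forward gives 2095-04-07.
`weekday 0` advances to the next Sunday; 2095-04-07 is a Thursday, so it moves forward to 2095-04-10.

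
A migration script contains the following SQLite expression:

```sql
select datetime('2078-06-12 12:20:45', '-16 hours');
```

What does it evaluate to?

2078-06-11 20:20:45

-16 hours from 2078-06-12 12:20:45 is 2078-06-11 20:20:45 (crosses midnight).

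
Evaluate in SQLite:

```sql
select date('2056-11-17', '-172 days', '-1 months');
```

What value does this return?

2056-04-29

Applying '-172 days' to 2056-11-17: counting 172 days back gives 2056-05-29.
Adding -1 month to 2056-05-29 gives 2056-04-29.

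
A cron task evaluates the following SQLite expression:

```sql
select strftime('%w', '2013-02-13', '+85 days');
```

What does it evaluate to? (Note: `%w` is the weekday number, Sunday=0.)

4

First apply '+85 days': 2013-02-13 → 2013-05-09.
2013-05-09 is a Thursday; with Sunday=0 that is 4.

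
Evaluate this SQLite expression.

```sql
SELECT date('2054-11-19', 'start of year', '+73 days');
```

`start of year` rewinds 2054-11-19 to 2054-01-01.
Applying '+73 days' to 2054-01-01: counting 73 days forward gives 2054-03-15.

2054-03-15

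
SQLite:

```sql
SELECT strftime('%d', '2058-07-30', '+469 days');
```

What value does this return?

First apply '+469 days': 2058-07-30 → 2059-11-11.
`%d` extracts the 2-digit day of month: 11.

11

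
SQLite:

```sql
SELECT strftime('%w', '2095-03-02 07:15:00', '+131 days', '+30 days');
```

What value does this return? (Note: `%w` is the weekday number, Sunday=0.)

First apply '+131 days', '+30 days': 2095-03-02 07:15:00 → 2095-08-10 07:15:00.
2095-08-10 is a Wednesday; with Sunday=0 that is 3.

3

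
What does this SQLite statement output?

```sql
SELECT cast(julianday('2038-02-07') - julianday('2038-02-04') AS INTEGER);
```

3

Both dates are in February 2038: 7 − 4 = 3.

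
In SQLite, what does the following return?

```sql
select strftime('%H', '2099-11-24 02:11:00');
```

`%H` extracts the 2-digit hour (00-23): 02.

02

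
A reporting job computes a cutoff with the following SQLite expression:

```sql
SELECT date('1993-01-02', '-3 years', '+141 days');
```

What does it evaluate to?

1990-05-23

Adding -3 years to 1993-01-02 gives 1990-01-02.
Applying '+141 days' to 1990-01-02: counting 141 days forward gives 1990-05-23.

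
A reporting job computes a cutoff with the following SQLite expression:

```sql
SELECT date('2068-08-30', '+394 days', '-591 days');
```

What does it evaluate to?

2068-02-15

Applying '+394 days' to 2068-08-30: counting 394 days forward gives 2069-09-28.
Applying '-591 days' to 2069-09-28: counting 591 days back gives 2068-02-15.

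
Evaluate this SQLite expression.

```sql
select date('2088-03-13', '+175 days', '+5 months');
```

Applying '+175 days' to 2088-03-13: counting 175 days forward gives 2088-09-04.
Adding +5 months to 2088-09-04 gives 2089-02-04.

2089-02-04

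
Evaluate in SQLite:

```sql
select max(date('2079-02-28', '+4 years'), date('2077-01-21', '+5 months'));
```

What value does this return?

date('2079-02-28', '+4 years') → 2083-02-28.
date('2077-01-21', '+5 months') → 2077-06-21.
Later of the two is 2083-02-28.

2083-02-28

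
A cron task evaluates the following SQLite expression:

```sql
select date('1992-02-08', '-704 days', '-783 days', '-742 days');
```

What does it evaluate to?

1986-01-01

Applying '-704 days' to 1992-02-08: counting 704 days back gives 1990-03-06.
Applying '-783 days' to 1990-03-06: counting 783 days back gives 1988-01-13.
Applying '-742 days' to 1988-01-13: counting 742 days back gives 1986-01-01.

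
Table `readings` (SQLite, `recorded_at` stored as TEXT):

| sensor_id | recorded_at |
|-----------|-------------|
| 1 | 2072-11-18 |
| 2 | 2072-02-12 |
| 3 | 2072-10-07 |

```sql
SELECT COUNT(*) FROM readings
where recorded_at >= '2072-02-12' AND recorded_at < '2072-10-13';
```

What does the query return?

Rows in [2072-02-12, 2072-10-13): 2072-02-12, 2072-10-07 → 2 rows.

2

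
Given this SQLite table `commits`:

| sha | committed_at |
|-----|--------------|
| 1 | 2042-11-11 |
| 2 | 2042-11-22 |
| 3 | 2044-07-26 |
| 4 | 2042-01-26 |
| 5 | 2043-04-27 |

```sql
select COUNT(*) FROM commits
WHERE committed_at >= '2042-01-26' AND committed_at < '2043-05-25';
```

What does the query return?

4

Rows in [2042-01-26, 2043-05-25): 2042-11-11, 2042-11-22, 2042-01-26, 2043-04-27 → 4 rows.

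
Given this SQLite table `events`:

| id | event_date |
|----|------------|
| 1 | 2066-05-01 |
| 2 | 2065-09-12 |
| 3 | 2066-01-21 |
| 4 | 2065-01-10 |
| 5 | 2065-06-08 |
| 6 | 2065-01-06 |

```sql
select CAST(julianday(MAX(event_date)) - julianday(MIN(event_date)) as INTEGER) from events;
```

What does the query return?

MIN = 2065-01-06, MAX = 2066-05-01.
25 days remain in January 2065 after the 6th (31 − 6).
Full months from February 2065 through April 2066 contribute their day counts.
Then 1 day into May 2066.
Total: 25 + 28 + 31 + 30 + 31 + 30 + 31 + 31 + 30 + 31 + 30 + 31 + 31 + 28 + 31 + 30 + 1 = 480.

480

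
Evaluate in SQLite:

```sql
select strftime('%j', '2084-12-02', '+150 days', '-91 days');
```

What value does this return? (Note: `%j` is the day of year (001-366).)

030

First apply '+150 days', '-91 days': 2084-12-02 → 2085-01-30.
Day-of-year for 2085-01-30: days since 2085-01-01 inclusive = 30, zero-padded to 030.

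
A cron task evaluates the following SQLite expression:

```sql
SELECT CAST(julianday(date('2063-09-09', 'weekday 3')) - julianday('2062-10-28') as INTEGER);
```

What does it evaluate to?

`weekday 3` advances to the next Wednesday; 2063-09-09 is a Sunday, so it moves forward to 2063-09-12.
3 days remain in October 2062 after the 28th (31 − 28).
Full months from November 2062 through August 2063 contribute their day counts.
Then 12 days into September 2063.
Total: 3 + 30 + 31 + 31 + 28 + 31 + 30 + 31 + 30 + 31 + 31 + 12 = 319.

319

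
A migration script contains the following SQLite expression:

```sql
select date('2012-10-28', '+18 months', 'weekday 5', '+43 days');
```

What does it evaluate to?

Adding +18 months to 2012-10-28 gives 2014-04-28.
`weekday 5` advances to the next Friday; 2014-04-28 is a Monday, so it moves forward to 2014-05-02.
Applying '+43 days' to 2014-05-02: counting 43 days forward gives 2014-06-14.

2014-06-14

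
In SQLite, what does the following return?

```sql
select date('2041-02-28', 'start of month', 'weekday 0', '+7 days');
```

2041-02-10

`start of month` rewinds 2041-02-28 to 2041-02-01.
`weekday 0` advances to the next Sunday; 2041-02-01 is a Friday, so it moves forward to 2041-02-03.
Advancing 7 more days within February lands on 2041-02-10.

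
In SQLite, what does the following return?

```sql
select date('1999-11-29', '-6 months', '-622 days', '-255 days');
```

1997-01-02

Adding -6 months to 1999-11-29 gives 1999-05-29.
Applying '-622 days' to 1999-05-29: counting 622 days back gives 1997-09-14.
Applying '-255 days' to 1997-09-14: counting 255 days back gives 1997-01-02.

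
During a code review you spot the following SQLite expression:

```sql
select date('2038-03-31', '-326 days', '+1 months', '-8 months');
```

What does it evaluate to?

Applying '-326 days' to 2038-03-31: counting 326 days back gives 2037-05-09.
Adding +1 month to 2037-05-09 gives 2037-06-09.
Adding -8 months to 2037-06-09 gives 2036-10-09.

2036-10-09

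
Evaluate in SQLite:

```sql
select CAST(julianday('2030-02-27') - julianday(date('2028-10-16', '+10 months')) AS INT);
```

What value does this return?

Adding +10 months to 2028-10-16 gives 2029-08-16.
15 days remain in August 2029 after the 16th (31 − 16).
September 2029: 30 days.
October 2029: 31 days.
November 2029: 30 days.
December 2029: 31 days.
January 2030: 31 days.
Then 27 days into February 2030.
Total: 15 + 30 + 31 + 30 + 31 + 31 + 27 = 195.

195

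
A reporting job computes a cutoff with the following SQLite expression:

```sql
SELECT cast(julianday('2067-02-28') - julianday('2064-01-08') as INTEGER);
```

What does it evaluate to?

1147

23 days remain in January 2064 after the 8th (31 − 8).
Full months from February 2064 through January 2067 contribute their day counts.
Then 28 days into February 2067.
Total: 23 + 29 + 31 + 30 + 31 + 30 + 31 + 31 + 30 + 31 + 30 + 31 + 31 + 28 + 31 + 30 + 31 + 30 + 31 + 31 + 30 + 31 + 30 + 31 + 31 + 28 + 31 + 30 + 31 + 30 + 31 + 31 + 30 + 31 + 30 + 31 + 31 + 28 = 1147.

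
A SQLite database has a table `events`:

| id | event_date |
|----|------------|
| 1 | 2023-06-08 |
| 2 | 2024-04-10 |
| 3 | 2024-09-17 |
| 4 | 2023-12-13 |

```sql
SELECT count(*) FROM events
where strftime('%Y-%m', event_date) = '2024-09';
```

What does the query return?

Rows with year-month 2024-09: 2024-09-17 → 1.

1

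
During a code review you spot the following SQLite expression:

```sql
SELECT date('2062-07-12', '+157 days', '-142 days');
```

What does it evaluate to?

Applying '+157 days' to 2062-07-12: counting 157 days forward gives 2062-12-16.
Applying '-142 days' to 2062-12-16: counting 142 days back gives 2062-07-27.

2062-07-27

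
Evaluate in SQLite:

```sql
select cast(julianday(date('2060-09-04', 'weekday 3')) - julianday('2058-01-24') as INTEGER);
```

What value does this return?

958

`weekday 3` advances to the next Wednesday; 2060-09-04 is a Saturday, so it moves forward to 2060-09-08.
7 days remain in January 2058 after the 24th (31 − 24).
Full months from February 2058 through August 2060 contribute their day counts.
Then 8 days into September 2060.
Total: 7 + 28 + 31 + 30 + 31 + 30 + 31 + 31 + 30 + 31 + 30 + 31 + 31 + 28 + 31 + 30 + 31 + 30 + 31 + 31 + 30 + 31 + 30 + 31 + 31 + 29 + 31 + 30 + 31 + 30 + 31 + 31 + 8 = 958.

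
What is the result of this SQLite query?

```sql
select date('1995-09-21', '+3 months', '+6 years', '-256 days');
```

Adding +3 months to 1995-09-21 gives 1995-12-21.
Adding +6 years to 1995-12-21 gives 2001-12-21.
Applying '-256 days' to 2001-12-21: counting 256 days back gives 2001-04-09.

2001-04-09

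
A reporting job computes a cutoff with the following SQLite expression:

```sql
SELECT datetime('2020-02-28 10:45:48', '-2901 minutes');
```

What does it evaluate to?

2901 minutes = 48h 21m; -2901 minutes from 2020-02-28 10:45:48 is 2020-02-26 10:24:48 (crosses midnight).

2020-02-26 10:24:48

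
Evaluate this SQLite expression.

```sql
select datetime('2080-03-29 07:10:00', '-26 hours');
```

2080-03-28 05:10:00

-26 hours from 2080-03-29 07:10:00 is 2080-03-28 05:10:00 (crosses midnight).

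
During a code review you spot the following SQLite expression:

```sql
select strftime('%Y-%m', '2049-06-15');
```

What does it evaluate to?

2049-06

`%Y-%m` extracts the year-month: 2049-06.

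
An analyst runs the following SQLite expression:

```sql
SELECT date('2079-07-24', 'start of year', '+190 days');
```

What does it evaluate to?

`start of year` rewinds 2079-07-24 to 2079-01-01.
Applying '+190 days' to 2079-01-01: counting 190 days forward gives 2079-07-10.

2079-07-10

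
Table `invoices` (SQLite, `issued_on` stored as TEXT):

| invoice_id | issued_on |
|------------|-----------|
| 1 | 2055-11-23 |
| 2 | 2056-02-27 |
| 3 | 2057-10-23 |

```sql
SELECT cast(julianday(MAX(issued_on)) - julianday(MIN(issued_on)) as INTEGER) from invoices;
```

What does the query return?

MIN = 2055-11-23, MAX = 2057-10-23.
7 days remain in November 2055 after the 23rd (30 − 23).
Full months from December 2055 through September 2057 contribute their day counts.
Then 23 days into October 2057.
Total: 7 + 31 + 31 + 29 + 31 + 30 + 31 + 30 + 31 + 31 + 30 + 31 + 30 + 31 + 31 + 28 + 31 + 30 + 31 + 30 + 31 + 31 + 30 + 23 = 700.

700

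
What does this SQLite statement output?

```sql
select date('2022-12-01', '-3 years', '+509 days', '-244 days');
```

Adding -3 years to 2022-12-01 gives 2019-12-01.
Applying '+509 days' to 2019-12-01: counting 509 days forward gives 2021-04-23.
Applying '-244 days' to 2021-04-23: counting 244 days back gives 2020-08-22.

2020-08-22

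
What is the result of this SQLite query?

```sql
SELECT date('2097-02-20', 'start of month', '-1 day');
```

`start of month` rewinds 2097-02-20 to 2097-02-01.
Going back 1 day from 2097-02-01 reaches 2097-01-31 (last day of January, 31 days).

2097-01-31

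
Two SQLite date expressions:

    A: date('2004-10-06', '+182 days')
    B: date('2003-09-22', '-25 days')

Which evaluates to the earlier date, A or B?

A = 2005-04-06.
B = 2003-08-28.
B is earlier.

B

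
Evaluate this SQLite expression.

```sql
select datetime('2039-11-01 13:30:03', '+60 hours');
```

2039-11-04 01:30:03

+60 hours from 2039-11-01 13:30:03 is 2039-11-04 01:30:03 (crosses midnight).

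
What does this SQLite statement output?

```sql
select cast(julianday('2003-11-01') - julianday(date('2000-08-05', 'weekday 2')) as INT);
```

`weekday 2` advances to the next Tuesday; 2000-08-05 is a Saturday, so it moves forward to 2000-08-08.
23 days remain in August 2000 after the 8th (31 − 8).
Full months from September 2000 through October 2003 contribute their day counts.
Then 1 day into November 2003.
Total: 23 + 30 + 31 + 30 + 31 + 31 + 28 + 31 + 30 + 31 + 30 + 31 + 31 + 30 + 31 + 30 + 31 + 31 + 28 + 31 + 30 + 31 + 30 + 31 + 31 + 30 + 31 + 30 + 31 + 31 + 28 + 31 + 30 + 31 + 30 + 31 + 31 + 30 + 31 + 1 = 1180.

1180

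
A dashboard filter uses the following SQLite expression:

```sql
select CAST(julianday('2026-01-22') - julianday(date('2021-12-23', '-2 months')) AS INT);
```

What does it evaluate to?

1552

Adding -2 months to 2021-12-23 gives 2021-10-23.
8 days remain in October 2021 after the 23rd (31 − 23).
Full months from November 2021 through December 2025 contribute their day counts.
Then 22 days into January 2026.
Total: 8 + 30 + 31 + 31 + 28 + 31 + 30 + 31 + 30 + 31 + 31 + 30 + 31 + 30 + 31 + 31 + 28 + 31 + 30 + 31 + 30 + 31 + 31 + 30 + 31 + 30 + 31 + 31 + 29 + 31 + 30 + 31 + 30 + 31 + 31 + 30 + 31 + 30 + 31 + 31 + 28 + 31 + 30 + 31 + 30 + 31 + 31 + 30 + 31 + 30 + 31 + 22 = 1552.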